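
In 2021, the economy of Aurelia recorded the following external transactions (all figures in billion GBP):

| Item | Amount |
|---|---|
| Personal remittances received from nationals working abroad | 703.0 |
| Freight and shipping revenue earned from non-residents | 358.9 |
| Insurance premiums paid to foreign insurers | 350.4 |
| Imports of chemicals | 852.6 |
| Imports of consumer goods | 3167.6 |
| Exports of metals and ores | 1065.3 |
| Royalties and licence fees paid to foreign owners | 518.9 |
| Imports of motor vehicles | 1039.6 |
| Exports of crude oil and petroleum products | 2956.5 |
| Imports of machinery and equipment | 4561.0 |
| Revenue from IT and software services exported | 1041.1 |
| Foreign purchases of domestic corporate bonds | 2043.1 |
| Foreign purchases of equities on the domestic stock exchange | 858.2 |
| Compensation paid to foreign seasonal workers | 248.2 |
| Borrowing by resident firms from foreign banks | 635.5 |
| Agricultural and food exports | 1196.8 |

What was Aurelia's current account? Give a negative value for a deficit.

-3416.7

Goods: -4561.0 - 852.6 + 1196.8 + 1065.3 - 3167.6 + 2956.5 - 1039.6 = -4402.2
Services: -518.9 - 350.4 + 1041.1 + 358.9 = 530.7
Primary income: -248.2
Secondary income: 703.0
Current account = (-4402.2) + 530.7 + (-248.2) + 703.0 = -3416.7
(Excluded from the current account — financial account: foreign purchases of domestic corporate bonds 2043.1, foreign purchases of equities on the domestic stock exchange 858.2, borrowing by resident firms from foreign banks 635.5.)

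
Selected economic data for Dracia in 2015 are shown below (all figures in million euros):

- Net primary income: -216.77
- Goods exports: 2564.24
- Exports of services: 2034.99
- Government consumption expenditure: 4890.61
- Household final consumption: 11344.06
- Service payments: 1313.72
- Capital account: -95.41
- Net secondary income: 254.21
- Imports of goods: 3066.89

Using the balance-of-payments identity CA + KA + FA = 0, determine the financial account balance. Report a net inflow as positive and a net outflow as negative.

Goods balance = 2564.24 - 3066.89 = -502.65
Services balance = 2034.99 - 1313.72 = 721.27
Trade balance (goods + services) = -502.65 + 721.27 = 218.62
Net primary income = -216.77
Net secondary income = 254.21
Current account = 218.62 + (-216.77) + 254.21 = 256.06
Financial account = -(256.06 + (-95.41)) = -160.65

-160.65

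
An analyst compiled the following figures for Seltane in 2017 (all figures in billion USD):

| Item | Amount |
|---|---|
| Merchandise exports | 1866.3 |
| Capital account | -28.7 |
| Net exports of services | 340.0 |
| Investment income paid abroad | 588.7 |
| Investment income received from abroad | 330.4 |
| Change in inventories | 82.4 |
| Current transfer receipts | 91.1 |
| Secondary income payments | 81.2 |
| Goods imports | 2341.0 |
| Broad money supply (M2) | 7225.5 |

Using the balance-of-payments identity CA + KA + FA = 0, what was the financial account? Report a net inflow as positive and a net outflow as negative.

411.8

Goods balance = 1866.3 - 2341.0 = -474.7
Services balance = 340.0
Trade balance (goods + services) = -474.7 + 340.0 = -134.7
Net primary income = 330.4 - 588.7 = -258.3
Net secondary income = 91.1 - 81.2 = 9.9
Current account = -134.7 + (-258.3) + 9.9 = -383.1
Financial account = -(-383.1 + (-28.7)) = 411.8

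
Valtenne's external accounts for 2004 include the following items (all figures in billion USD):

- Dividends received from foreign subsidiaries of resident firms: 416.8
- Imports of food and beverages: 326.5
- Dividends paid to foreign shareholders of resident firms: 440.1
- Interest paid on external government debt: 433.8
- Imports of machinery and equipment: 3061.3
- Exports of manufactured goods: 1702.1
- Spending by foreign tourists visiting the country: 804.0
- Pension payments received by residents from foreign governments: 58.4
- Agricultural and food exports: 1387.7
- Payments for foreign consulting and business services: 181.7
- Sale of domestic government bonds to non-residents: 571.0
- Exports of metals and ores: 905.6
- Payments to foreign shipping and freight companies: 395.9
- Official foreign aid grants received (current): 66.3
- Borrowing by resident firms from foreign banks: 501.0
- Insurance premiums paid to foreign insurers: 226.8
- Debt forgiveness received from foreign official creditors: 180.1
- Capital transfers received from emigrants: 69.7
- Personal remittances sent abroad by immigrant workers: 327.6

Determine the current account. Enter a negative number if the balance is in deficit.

Goods: -3061.3 + 905.6 - 326.5 + 1387.7 + 1702.1 = 607.6
Services: -395.9 + 804.0 - 226.8 - 181.7 = -0.4
Primary income: -440.1 + 416.8 - 433.8 = -457.1
Secondary income: 66.3 - 327.6 + 58.4 = -202.9
Current account = 607.6 + (-0.4) + (-457.1) + (-202.9) = -52.8
(Excluded from the current account — financial account: sale of domestic government bonds to non-residents 571.0, borrowing by resident firms from foreign banks 501.0; capital account: debt forgiveness received from foreign official creditors 180.1, capital transfers received from emigrants 69.7.)

-52.8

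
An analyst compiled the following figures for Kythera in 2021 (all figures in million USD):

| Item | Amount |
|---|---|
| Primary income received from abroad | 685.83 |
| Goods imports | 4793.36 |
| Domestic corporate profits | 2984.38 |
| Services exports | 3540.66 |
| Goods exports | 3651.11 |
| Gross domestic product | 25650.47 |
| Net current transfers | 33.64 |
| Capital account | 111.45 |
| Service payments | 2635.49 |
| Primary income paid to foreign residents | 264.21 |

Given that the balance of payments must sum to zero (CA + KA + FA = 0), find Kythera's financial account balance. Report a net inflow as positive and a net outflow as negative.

-329.63

Goods balance = 3651.11 - 4793.36 = -1142.25
Services balance = 3540.66 - 2635.49 = 905.17
Trade balance (goods + services) = -1142.25 + 905.17 = -237.08
Net primary income = 685.83 - 264.21 = 421.62
Net secondary income = 33.64
Current account = -237.08 + 421.62 + 33.64 = 218.18
Financial account = -(218.18 + 111.45) = -329.63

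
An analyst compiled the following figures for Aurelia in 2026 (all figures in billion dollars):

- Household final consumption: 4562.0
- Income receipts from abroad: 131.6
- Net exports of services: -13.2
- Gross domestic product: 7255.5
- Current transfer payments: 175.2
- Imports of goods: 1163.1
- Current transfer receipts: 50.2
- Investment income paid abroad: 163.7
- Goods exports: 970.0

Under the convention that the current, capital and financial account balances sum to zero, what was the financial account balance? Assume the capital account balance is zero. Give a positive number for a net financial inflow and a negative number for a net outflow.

Goods balance = 970.0 - 1163.1 = -193.1
Services balance = -13.2
Trade balance (goods + services) = -193.1 + (-13.2) = -206.3
Net primary income = 131.6 - 163.7 = -32.1
Net secondary income = 50.2 - 175.2 = -125.0
Current account = -206.3 + (-32.1) + (-125.0) = -363.4
Financial account = -(-363.4) = 363.4

363.4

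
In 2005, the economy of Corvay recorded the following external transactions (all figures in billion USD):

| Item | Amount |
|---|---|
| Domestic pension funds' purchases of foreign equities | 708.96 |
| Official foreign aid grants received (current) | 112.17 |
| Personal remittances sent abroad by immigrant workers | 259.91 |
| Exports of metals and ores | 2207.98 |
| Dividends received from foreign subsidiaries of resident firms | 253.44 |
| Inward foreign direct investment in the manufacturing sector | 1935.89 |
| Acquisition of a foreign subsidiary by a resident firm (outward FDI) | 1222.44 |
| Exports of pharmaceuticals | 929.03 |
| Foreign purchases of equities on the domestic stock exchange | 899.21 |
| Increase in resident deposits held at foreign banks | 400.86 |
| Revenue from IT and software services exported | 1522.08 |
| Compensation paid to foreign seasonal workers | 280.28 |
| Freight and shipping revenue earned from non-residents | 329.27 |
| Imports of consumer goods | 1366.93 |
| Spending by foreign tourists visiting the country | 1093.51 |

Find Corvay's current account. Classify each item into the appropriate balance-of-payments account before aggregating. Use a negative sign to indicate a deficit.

4540.36

Goods: 2207.98 - 1366.93 + 929.03 = 1770.08
Services: 1093.51 + 329.27 + 1522.08 = 2944.86
Primary income: 253.44 - 280.28 = -26.84
Secondary income: -259.91 + 112.17 = -147.74
Current account = 1770.08 + 2944.86 + (-26.84) + (-147.74) = 4540.36
(Excluded from the current account — financial account: domestic pension funds' purchases of foreign equities 708.96, inward foreign direct investment in the manufacturing sector 1935.89, acquisition of a foreign subsidiary by a resident firm (outward FDI) 1222.44, foreign purchases of equities on the domestic stock exchange 899.21, increase in resident deposits held at foreign banks 400.86.)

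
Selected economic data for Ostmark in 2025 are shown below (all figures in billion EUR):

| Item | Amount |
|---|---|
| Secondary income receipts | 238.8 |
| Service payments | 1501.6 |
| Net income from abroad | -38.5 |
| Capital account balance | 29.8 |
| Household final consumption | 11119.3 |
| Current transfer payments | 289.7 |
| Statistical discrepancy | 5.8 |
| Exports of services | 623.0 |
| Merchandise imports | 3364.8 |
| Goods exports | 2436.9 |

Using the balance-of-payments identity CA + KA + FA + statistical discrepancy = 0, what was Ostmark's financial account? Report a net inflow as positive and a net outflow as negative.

1860.3

Goods balance = 2436.9 - 3364.8 = -927.9
Services balance = 623.0 - 1501.6 = -878.6
Trade balance (goods + services) = -927.9 + (-878.6) = -1806.5
Net primary income = -38.5
Net secondary income = 238.8 - 289.7 = -50.9
Current account = -1806.5 + (-38.5) + (-50.9) = -1895.9
Financial account = -(-1895.9 + 29.8 + 5.8) = 1860.3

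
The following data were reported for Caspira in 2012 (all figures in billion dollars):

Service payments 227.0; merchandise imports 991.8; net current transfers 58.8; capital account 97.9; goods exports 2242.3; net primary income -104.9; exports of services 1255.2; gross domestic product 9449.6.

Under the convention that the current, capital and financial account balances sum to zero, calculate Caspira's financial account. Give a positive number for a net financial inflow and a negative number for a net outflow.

Goods balance = 2242.3 - 991.8 = 1250.5
Services balance = 1255.2 - 227.0 = 1028.2
Trade balance (goods + services) = 1250.5 + 1028.2 = 2278.7
Net primary income = -104.9
Net secondary income = 58.8
Current account = 2278.7 + (-104.9) + 58.8 = 2232.6
Financial account = -(2232.6 + 97.9) = -2330.5

-2330.5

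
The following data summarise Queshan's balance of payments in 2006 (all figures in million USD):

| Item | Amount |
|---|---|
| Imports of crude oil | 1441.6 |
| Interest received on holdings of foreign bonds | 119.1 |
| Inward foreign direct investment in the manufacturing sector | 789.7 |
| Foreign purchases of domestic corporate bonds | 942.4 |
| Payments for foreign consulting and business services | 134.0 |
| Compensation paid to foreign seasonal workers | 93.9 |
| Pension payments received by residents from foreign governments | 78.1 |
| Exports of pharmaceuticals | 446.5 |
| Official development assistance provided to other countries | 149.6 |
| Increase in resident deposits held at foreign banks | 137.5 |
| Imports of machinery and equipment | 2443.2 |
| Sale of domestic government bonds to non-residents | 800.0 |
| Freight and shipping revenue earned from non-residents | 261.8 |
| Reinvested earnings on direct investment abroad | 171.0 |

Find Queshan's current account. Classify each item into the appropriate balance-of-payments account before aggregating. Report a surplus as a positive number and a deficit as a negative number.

-3185.8

Goods: 446.5 - 2443.2 - 1441.6 = -3438.3
Services: 261.8 - 134.0 = 127.8
Primary income: -93.9 + 171.0 + 119.1 = 196.2
Secondary income: 78.1 - 149.6 = -71.5
Current account = (-3438.3) + 127.8 + 196.2 + (-71.5) = -3185.8
(Excluded from the current account — financial account: inward foreign direct investment in the manufacturing sector 789.7, foreign purchases of domestic corporate bonds 942.4, increase in resident deposits held at foreign banks 137.5, sale of domestic government bonds to non-residents 800.0.)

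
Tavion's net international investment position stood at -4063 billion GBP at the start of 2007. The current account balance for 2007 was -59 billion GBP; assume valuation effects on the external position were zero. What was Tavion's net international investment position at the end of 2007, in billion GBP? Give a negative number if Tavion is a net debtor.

-4122

With no valuation effects, change in NIIP = current account = -59
End-of-year NIIP = -4063 + (-59) = -4122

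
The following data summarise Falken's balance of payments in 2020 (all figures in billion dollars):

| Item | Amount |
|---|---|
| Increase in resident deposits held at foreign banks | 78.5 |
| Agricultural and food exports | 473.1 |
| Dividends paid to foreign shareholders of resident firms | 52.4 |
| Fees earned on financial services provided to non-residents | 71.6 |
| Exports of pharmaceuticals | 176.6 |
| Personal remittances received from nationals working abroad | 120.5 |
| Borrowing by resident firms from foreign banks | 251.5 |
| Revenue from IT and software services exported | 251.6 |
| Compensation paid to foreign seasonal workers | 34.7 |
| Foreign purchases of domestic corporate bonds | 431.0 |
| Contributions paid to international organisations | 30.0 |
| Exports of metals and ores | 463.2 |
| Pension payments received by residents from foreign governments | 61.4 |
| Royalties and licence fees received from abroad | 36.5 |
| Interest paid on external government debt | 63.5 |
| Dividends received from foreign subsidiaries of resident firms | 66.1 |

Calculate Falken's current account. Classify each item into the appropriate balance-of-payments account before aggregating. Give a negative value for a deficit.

Goods: 473.1 + 176.6 + 463.2 = 1112.9
Services: 251.6 + 36.5 + 71.6 = 359.7
Primary income: -52.4 - 34.7 + 66.1 - 63.5 = -84.5
Secondary income: 61.4 + 120.5 - 30.0 = 151.9
Current account = 1112.9 + 359.7 + (-84.5) + 151.9 = 1540.0
(Excluded from the current account — financial account: increase in resident deposits held at foreign banks 78.5, borrowing by resident firms from foreign banks 251.5, foreign purchases of domestic corporate bonds 431.0.)

1540.0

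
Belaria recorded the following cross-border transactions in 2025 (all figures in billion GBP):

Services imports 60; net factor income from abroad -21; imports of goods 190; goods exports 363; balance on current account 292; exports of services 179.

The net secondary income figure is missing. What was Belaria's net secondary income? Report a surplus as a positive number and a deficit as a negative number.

21

Current account = goods balance + services balance + net primary income + net secondary income
Sum of the known components = 271
Net secondary income = CA - (known components) = 292 - 271 = 21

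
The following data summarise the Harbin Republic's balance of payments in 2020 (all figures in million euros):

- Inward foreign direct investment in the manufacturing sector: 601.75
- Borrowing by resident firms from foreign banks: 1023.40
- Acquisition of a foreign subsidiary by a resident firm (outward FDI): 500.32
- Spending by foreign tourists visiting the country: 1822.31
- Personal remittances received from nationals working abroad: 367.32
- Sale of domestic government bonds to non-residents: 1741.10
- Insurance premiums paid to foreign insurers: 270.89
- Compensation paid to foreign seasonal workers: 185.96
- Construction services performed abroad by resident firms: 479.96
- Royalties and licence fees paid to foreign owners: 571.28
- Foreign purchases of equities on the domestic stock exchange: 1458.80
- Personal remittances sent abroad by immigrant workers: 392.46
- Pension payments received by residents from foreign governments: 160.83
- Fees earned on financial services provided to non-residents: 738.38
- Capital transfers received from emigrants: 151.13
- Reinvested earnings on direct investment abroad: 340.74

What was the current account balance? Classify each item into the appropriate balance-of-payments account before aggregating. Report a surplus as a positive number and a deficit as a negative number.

2488.95

Services: -571.28 + 1822.31 + 738.38 + 479.96 - 270.89 = 2198.48
Primary income: -185.96 + 340.74 = 154.78
Secondary income: 160.83 - 392.46 + 367.32 = 135.69
Current account = 2198.48 + 154.78 + 135.69 = 2488.95
(Excluded from the current account — financial account: inward foreign direct investment in the manufacturing sector 601.75, borrowing by resident firms from foreign banks 1023.40, acquisition of a foreign subsidiary by a resident firm (outward FDI) 500.32, sale of domestic government bonds to non-residents 1741.10, foreign purchases of equities on the domestic stock exchange 1458.80; capital account: capital transfers received from emigrants 151.13.)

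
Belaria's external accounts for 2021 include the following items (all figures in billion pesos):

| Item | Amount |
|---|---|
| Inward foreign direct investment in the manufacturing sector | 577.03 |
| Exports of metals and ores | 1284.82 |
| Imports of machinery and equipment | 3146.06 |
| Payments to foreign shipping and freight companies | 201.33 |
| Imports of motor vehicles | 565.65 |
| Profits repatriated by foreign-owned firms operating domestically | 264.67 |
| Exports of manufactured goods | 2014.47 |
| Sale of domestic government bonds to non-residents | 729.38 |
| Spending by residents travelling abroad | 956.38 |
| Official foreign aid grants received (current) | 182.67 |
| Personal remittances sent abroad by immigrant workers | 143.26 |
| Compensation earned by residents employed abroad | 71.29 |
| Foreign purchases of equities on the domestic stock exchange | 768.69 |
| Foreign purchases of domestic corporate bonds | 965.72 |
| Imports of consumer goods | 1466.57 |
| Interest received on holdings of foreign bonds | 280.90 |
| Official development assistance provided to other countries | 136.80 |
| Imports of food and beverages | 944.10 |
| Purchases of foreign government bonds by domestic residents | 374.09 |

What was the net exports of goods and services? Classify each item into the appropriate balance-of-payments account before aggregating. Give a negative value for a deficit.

Goods: -1466.57 - 944.10 + 1284.82 - 565.65 + 2014.47 - 3146.06 = -2823.09
Services: -956.38 - 201.33 = -1157.71
Trade balance = -2823.09 + (-1157.71) = -3980.80
(Excluded from the trade balance — financial account: inward foreign direct investment in the manufacturing sector 577.03, sale of domestic government bonds to non-residents 729.38, foreign purchases of equities on the domestic stock exchange 768.69, foreign purchases of domestic corporate bonds 965.72, purchases of foreign government bonds by domestic residents 374.09; primary income: profits repatriated by foreign-owned firms operating domestically 264.67, compensation earned by residents employed abroad 71.29, interest received on holdings of foreign bonds 280.90; secondary income: official foreign aid grants received (current) 182.67, personal remittances sent abroad by immigrant workers 143.26, official development assistance provided to other countries 136.80.)

-3980.80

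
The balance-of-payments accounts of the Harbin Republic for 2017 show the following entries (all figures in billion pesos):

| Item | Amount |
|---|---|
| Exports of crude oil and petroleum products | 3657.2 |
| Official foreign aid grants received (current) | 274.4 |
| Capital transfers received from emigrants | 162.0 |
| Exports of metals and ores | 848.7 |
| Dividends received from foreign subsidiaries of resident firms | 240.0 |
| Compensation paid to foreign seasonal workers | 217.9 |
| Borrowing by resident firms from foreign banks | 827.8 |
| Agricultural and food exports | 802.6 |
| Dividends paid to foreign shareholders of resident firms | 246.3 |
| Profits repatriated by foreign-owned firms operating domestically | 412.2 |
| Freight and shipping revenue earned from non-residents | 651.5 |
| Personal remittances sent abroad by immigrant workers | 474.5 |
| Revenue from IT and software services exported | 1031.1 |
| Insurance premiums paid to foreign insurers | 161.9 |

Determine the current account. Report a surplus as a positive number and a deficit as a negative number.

Goods: 3657.2 + 802.6 + 848.7 = 5308.5
Services: 1031.1 - 161.9 + 651.5 = 1520.7
Primary income: -217.9 - 412.2 + 240.0 - 246.3 = -636.4
Secondary income: 274.4 - 474.5 = -200.1
Current account = 5308.5 + 1520.7 + (-636.4) + (-200.1) = 5992.7
(Excluded from the current account — capital account: capital transfers received from emigrants 162.0; financial account: borrowing by resident firms from foreign banks 827.8.)

5992.7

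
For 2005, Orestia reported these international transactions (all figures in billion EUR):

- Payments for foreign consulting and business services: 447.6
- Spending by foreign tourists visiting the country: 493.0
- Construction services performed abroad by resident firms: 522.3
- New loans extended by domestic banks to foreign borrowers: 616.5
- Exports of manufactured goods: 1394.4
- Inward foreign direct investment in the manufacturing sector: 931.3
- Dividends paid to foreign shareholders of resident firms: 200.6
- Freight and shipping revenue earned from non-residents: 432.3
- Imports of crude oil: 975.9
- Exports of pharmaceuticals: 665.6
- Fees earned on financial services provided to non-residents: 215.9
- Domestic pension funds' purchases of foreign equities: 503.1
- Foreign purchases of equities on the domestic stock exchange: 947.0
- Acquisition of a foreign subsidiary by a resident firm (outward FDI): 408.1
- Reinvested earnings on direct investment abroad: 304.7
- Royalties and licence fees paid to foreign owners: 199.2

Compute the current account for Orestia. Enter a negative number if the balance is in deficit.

2204.9

Goods: -975.9 + 665.6 + 1394.4 = 1084.1
Services: -199.2 + 522.3 + 432.3 - 447.6 + 493.0 + 215.9 = 1016.7
Primary income: 304.7 - 200.6 = 104.1
Current account = 1084.1 + 1016.7 + 104.1 = 2204.9
(Excluded from the current account — financial account: new loans extended by domestic banks to foreign borrowers 616.5, inward foreign direct investment in the manufacturing sector 931.3, domestic pension funds' purchases of foreign equities 503.1, foreign purchases of equities on the domestic stock exchange 947.0, acquisition of a foreign subsidiary by a resident firm (outward FDI) 408.1.)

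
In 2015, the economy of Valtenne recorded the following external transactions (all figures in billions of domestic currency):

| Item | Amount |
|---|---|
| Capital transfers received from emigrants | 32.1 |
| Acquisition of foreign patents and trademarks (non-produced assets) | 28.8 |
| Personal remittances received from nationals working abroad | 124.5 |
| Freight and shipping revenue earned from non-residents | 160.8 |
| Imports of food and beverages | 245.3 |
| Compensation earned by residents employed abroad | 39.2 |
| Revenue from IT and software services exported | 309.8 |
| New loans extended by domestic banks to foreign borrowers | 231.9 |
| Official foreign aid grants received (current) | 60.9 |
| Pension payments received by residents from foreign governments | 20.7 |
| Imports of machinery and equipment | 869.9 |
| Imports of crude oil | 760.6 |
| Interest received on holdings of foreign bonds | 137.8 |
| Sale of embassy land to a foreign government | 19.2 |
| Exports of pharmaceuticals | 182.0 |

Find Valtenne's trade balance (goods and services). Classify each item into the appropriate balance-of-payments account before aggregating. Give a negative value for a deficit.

Goods: -869.9 - 245.3 - 760.6 + 182.0 = -1693.8
Services: 160.8 + 309.8 = 470.6
Trade balance = -1693.8 + 470.6 = -1223.2
(Excluded from the trade balance — capital account: capital transfers received from emigrants 32.1, acquisition of foreign patents and trademarks (non-produced assets) 28.8, sale of embassy land to a foreign government 19.2; secondary income: personal remittances received from nationals working abroad 124.5, official foreign aid grants received (current) 60.9, pension payments received by residents from foreign governments 20.7; primary income: compensation earned by residents employed abroad 39.2, interest received on holdings of foreign bonds 137.8; financial account: new loans extended by domestic banks to foreign borrowers 231.9.)

-1223.2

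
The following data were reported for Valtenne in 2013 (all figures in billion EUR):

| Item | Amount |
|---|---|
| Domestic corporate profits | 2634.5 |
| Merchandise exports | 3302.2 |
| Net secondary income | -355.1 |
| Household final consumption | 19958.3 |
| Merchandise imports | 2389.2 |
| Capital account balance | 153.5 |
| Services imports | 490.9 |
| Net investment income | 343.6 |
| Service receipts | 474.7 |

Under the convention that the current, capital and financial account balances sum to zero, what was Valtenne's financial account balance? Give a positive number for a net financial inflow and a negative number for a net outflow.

-1038.8

Goods balance = 3302.2 - 2389.2 = 913.0
Services balance = 474.7 - 490.9 = -16.2
Trade balance (goods + services) = 913.0 + (-16.2) = 896.8
Net primary income = 343.6
Net secondary income = -355.1
Current account = 896.8 + 343.6 + (-355.1) = 885.3
Financial account = -(885.3 + 153.5) = -1038.8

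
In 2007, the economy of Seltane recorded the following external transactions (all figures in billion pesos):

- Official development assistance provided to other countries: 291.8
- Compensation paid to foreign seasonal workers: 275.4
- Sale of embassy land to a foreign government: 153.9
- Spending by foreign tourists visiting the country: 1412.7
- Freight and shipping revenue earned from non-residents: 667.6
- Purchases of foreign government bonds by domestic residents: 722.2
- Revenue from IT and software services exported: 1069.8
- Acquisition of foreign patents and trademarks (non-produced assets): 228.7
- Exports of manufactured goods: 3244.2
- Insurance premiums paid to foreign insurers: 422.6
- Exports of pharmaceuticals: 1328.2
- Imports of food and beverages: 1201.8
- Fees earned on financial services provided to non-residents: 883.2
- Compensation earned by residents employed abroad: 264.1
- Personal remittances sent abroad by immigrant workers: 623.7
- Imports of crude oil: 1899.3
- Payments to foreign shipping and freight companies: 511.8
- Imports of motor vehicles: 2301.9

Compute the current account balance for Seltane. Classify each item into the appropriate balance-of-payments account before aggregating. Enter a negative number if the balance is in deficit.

1341.5

Goods: -1201.8 + 1328.2 - 2301.9 - 1899.3 + 3244.2 = -830.6
Services: -422.6 - 511.8 + 1412.7 + 667.6 + 1069.8 + 883.2 = 3098.9
Primary income: -275.4 + 264.1 = -11.3
Secondary income: -623.7 - 291.8 = -915.5
Current account = (-830.6) + 3098.9 + (-11.3) + (-915.5) = 1341.5
(Excluded from the current account — capital account: sale of embassy land to a foreign government 153.9, acquisition of foreign patents and trademarks (non-produced assets) 228.7; financial account: purchases of foreign government bonds by domestic residents 722.2.)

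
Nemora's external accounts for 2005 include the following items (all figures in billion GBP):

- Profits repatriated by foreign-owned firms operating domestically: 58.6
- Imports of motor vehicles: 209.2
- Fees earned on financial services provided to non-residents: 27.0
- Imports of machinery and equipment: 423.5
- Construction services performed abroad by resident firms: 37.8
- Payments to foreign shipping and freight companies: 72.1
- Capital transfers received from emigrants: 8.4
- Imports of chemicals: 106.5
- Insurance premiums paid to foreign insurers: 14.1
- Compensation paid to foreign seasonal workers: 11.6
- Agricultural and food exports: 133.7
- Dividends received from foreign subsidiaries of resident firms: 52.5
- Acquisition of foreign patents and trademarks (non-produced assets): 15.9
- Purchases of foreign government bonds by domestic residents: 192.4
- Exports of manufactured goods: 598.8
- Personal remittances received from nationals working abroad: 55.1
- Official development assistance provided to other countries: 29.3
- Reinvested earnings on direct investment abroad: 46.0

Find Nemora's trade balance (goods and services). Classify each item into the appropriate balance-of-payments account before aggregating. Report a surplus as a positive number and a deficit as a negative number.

-28.1

Goods: 133.7 + 598.8 - 209.2 - 423.5 - 106.5 = -6.7
Services: 37.8 - 72.1 - 14.1 + 27.0 = -21.4
Trade balance = -6.7 + (-21.4) = -28.1
(Excluded from the trade balance — primary income: profits repatriated by foreign-owned firms operating domestically 58.6, compensation paid to foreign seasonal workers 11.6, dividends received from foreign subsidiaries of resident firms 52.5, reinvested earnings on direct investment abroad 46.0; capital account: capital transfers received from emigrants 8.4, acquisition of foreign patents and trademarks (non-produced assets) 15.9; financial account: purchases of foreign government bonds by domestic residents 192.4; secondary income: personal remittances received from nationals working abroad 55.1, official development assistance provided to other countries 29.3.)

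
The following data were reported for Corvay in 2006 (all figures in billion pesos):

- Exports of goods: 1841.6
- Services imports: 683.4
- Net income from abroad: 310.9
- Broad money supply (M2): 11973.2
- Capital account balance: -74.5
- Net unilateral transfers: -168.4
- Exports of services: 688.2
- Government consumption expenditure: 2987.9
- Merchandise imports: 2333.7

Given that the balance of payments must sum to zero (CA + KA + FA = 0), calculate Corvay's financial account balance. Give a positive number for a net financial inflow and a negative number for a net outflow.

Goods balance = 1841.6 - 2333.7 = -492.1
Services balance = 688.2 - 683.4 = 4.8
Trade balance (goods + services) = -492.1 + 4.8 = -487.3
Net primary income = 310.9
Net secondary income = -168.4
Current account = -487.3 + 310.9 + (-168.4) = -344.8
Financial account = -(-344.8 + (-74.5)) = 419.3

419.3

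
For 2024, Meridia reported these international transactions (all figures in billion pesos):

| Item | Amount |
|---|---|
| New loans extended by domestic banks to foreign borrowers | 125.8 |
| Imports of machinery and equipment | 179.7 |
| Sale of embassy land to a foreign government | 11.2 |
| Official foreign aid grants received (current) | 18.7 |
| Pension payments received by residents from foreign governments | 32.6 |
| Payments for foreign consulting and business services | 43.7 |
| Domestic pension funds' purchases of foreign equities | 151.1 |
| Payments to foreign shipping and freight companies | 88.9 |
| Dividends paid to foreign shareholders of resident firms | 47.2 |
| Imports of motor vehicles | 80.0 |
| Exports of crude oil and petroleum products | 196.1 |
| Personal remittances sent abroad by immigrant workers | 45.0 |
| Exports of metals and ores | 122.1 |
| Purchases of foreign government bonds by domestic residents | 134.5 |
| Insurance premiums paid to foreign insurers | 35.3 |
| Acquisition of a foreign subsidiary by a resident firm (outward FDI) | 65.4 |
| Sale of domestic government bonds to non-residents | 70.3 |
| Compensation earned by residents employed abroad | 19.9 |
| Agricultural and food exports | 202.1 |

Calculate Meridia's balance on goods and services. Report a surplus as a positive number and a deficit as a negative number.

92.7

Goods: -179.7 + 196.1 - 80.0 + 122.1 + 202.1 = 260.6
Services: -88.9 - 35.3 - 43.7 = -167.9
Trade balance = 260.6 + (-167.9) = 92.7
(Excluded from the trade balance — financial account: new loans extended by domestic banks to foreign borrowers 125.8, domestic pension funds' purchases of foreign equities 151.1, purchases of foreign government bonds by domestic residents 134.5, acquisition of a foreign subsidiary by a resident firm (outward FDI) 65.4, sale of domestic government bonds to non-residents 70.3; capital account: sale of embassy land to a foreign government 11.2; secondary income: official foreign aid grants received (current) 18.7, pension payments received by residents from foreign governments 32.6, personal remittances sent abroad by immigrant workers 45.0; primary income: dividends paid to foreign shareholders of resident firms 47.2, compensation earned by residents employed abroad 19.9.)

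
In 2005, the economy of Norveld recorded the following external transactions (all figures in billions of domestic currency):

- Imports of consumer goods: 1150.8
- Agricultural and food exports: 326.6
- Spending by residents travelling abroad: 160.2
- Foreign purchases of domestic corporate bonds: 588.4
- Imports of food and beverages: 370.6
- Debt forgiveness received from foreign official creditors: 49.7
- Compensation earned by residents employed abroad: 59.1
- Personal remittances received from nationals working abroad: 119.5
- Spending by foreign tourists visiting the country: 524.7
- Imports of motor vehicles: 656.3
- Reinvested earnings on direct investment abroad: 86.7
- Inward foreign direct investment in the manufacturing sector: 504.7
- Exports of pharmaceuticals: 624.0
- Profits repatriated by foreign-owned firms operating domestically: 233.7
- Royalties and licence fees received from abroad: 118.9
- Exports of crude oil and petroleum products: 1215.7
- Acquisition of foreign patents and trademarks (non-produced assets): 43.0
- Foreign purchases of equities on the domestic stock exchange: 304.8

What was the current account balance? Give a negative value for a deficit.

503.6

Goods: -1150.8 + 624.0 + 326.6 - 656.3 + 1215.7 - 370.6 = -11.4
Services: 118.9 + 524.7 - 160.2 = 483.4
Primary income: 59.1 + 86.7 - 233.7 = -87.9
Secondary income: 119.5
Current account = (-11.4) + 483.4 + (-87.9) + 119.5 = 503.6
(Excluded from the current account — financial account: foreign purchases of domestic corporate bonds 588.4, inward foreign direct investment in the manufacturing sector 504.7, foreign purchases of equities on the domestic stock exchange 304.8; capital account: debt forgiveness received from foreign official creditors 49.7, acquisition of foreign patents and trademarks (non-produced assets) 43.0.)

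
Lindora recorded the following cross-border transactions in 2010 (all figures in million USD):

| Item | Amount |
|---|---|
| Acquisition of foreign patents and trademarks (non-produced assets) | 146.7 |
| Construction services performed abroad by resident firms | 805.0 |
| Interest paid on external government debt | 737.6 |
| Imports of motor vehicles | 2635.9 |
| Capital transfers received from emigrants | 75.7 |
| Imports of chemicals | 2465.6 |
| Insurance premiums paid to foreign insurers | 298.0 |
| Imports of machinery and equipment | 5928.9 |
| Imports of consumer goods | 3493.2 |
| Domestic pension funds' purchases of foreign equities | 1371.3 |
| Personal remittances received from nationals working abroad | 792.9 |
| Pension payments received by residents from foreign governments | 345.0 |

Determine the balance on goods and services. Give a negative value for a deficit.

Goods: -5928.9 - 2635.9 - 2465.6 - 3493.2 = -14523.6
Services: -298.0 + 805.0 = 507.0
Trade balance = -14523.6 + 507.0 = -14016.6
(Excluded from the trade balance — capital account: acquisition of foreign patents and trademarks (non-produced assets) 146.7, capital transfers received from emigrants 75.7; primary income: interest paid on external government debt 737.6; financial account: domestic pension funds' purchases of foreign equities 1371.3; secondary income: personal remittances received from nationals working abroad 792.9, pension payments received by residents from foreign governments 345.0.)

-14016.6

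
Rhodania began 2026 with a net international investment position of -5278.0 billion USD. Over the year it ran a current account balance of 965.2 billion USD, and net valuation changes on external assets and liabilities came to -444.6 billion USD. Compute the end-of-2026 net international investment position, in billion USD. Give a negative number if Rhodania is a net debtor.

-4757.4

Change in NIIP = current account + net valuation change = 965.2 + (-444.6) = 520.6
End-of-year NIIP = -5278.0 + 520.6 = -4757.4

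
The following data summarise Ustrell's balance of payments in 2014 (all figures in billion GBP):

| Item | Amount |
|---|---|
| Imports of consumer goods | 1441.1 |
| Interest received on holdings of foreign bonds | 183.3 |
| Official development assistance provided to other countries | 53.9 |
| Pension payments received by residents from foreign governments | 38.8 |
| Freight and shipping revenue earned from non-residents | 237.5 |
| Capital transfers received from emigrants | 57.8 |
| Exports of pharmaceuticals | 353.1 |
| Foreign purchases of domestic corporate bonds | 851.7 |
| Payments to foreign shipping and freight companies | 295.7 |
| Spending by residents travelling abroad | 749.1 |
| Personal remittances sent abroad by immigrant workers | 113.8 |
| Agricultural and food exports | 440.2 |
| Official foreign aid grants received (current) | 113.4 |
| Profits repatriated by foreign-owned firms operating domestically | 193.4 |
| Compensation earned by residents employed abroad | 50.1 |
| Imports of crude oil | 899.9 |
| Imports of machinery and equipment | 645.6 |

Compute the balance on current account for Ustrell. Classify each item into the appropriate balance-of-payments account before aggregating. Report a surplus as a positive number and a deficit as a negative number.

Goods: 353.1 - 1441.1 + 440.2 - 645.6 - 899.9 = -2193.3
Services: 237.5 - 749.1 - 295.7 = -807.3
Primary income: 183.3 - 193.4 + 50.1 = 40.0
Secondary income: 38.8 - 53.9 - 113.8 + 113.4 = -15.5
Current account = (-2193.3) + (-807.3) + 40.0 + (-15.5) = -2976.1
(Excluded from the current account — capital account: capital transfers received from emigrants 57.8; financial account: foreign purchases of domestic corporate bonds 851.7.)

-2976.1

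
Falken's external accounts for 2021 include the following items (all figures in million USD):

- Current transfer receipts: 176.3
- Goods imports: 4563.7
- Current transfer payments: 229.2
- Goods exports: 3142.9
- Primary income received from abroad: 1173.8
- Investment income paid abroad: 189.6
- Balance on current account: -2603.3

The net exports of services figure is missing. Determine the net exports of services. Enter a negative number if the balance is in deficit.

-2113.8

Current account = goods balance + services balance + net primary income + net secondary income
Sum of the known components = -489.5
Net exports of services = CA - (known components) = -2603.3 - (-489.5) = -2113.8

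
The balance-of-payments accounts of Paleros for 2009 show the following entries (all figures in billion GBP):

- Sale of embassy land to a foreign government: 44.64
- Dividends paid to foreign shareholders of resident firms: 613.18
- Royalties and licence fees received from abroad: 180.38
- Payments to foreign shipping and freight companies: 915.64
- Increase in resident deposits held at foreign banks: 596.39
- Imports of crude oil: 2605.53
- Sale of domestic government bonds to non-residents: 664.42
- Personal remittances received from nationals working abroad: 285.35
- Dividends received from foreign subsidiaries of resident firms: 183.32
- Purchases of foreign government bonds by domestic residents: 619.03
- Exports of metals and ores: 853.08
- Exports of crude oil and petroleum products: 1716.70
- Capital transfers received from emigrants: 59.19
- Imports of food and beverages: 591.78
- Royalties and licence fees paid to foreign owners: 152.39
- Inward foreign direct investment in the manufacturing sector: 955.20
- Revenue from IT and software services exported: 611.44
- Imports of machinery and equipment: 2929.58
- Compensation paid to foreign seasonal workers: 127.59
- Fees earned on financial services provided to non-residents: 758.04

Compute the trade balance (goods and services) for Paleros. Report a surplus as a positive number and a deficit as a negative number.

Goods: -2929.58 + 1716.70 - 591.78 + 853.08 - 2605.53 = -3557.11
Services: 611.44 + 180.38 - 152.39 + 758.04 - 915.64 = 481.83
Trade balance = -3557.11 + 481.83 = -3075.28
(Excluded from the trade balance — capital account: sale of embassy land to a foreign government 44.64, capital transfers received from emigrants 59.19; primary income: dividends paid to foreign shareholders of resident firms 613.18, dividends received from foreign subsidiaries of resident firms 183.32, compensation paid to foreign seasonal workers 127.59; financial account: increase in resident deposits held at foreign banks 596.39, sale of domestic government bonds to non-residents 664.42, purchases of foreign government bonds by domestic residents 619.03, inward foreign direct investment in the manufacturing sector 955.20; secondary income: personal remittances received from nationals working abroad 285.35.)

-3075.28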